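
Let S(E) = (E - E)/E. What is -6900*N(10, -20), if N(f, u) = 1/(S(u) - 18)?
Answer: 1150/3 ≈ 383.33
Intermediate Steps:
S(E) = 0 (S(E) = 0/E = 0)
N(f, u) = -1/18 (N(f, u) = 1/(0 - 18) = 1/(-18) = -1/18)
-6900*N(10, -20) = -6900*(-1/18) = 1150/3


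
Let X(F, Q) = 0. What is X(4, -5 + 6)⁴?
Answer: 0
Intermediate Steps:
X(4, -5 + 6)⁴ = 0⁴ = 0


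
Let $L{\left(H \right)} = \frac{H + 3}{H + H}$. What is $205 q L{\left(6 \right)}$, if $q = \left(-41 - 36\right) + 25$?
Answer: $-7995$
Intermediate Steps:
$L{\left(H \right)} = \frac{3 + H}{2 H}$
$q = -52$ ($q = -77 + 25 = -52$)
$205 q L{\left(6 \right)} = 205 \left(-52\right) \frac{3 + 6}{2 \cdot 6} = - 10660 \cdot \frac{1}{2} \cdot \frac{1}{6} \cdot 9 = \left(-10660\right) \frac{3}{4} = -7995$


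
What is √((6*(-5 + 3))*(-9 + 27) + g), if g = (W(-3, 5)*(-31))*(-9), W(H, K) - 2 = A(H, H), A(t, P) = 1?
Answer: 3*√69 ≈ 24.920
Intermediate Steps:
W(H, K) = 3 (W(H, K) = 2 + 1 = 3)
g = 837 (g = (3*(-31))*(-9) = -93*(-9) = 837)
√((6*(-5 + 3))*(-9 + 27) + g) = √((6*(-5 + 3))*(-9 + 27) + 837) = √((6*(-2))*18 + 837) = √(-12*18 + 837) = √(-216 + 837) = √621 = 3*√69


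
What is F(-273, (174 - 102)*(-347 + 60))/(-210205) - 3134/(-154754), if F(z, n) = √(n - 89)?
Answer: 1567/77377 - I*√20753/210205 ≈ 0.020251 - 0.00068533*I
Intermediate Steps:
F(z, n) = √(-89 + n)
F(-273, (174 - 102)*(-347 + 60))/(-210205) - 3134/(-154754) = √(-89 + (174 - 102)*(-347 + 60))/(-210205) - 3134/(-154754) = √(-89 + 72*(-287))*(-1/210205) - 3134*(-1/154754) = √(-89 - 20664)*(-1/210205) + 1567/77377 = √(-20753)*(-1/210205) + 1567/77377 = (I*√20753)*(-1/210205) + 1567/77377 = -I*√20753/210205 + 1567/77377 = 1567/77377 - I*√20753/210205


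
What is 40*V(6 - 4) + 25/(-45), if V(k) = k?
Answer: 715/9 ≈ 79.444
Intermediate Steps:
40*V(6 - 4) + 25/(-45) = 40*(6 - 4) + 25/(-45) = 40*2 + 25*(-1/45) = 80 - 5/9 = 715/9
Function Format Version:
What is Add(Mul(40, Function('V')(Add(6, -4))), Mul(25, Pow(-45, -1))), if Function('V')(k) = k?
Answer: Rational(715, 9) ≈ 79.444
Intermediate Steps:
Add(Mul(40, Function('V')(Add(6, -4))), Mul(25, Pow(-45, -1))) = Add(Mul(40, Add(6, -4)), Mul(25, Pow(-45, -1))) = Add(Mul(40, 2), Mul(25, Rational(-1, 45))) = Add(80, Rational(-5, 9)) = Rational(715, 9)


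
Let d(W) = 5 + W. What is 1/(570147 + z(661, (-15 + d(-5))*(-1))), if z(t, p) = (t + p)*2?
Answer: 1/571499 ≈ 1.7498e-6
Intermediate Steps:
z(t, p) = 2*p + 2*t (z(t, p) = (p + t)*2 = 2*p + 2*t)
1/(570147 + z(661, (-15 + d(-5))*(-1))) = 1/(570147 + (2*((-15 + (5 - 5))*(-1)) + 2*661)) = 1/(570147 + (2*((-15 + 0)*(-1)) + 1322)) = 1/(570147 + (2*(-15*(-1)) + 1322)) = 1/(570147 + (2*15 + 1322)) = 1/(570147 + (30 + 1322)) = 1/(570147 + 1352) = 1/571499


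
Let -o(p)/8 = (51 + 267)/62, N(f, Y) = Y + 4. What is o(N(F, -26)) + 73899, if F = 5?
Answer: 2289597/31 ≈ 73858.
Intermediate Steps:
N(f, Y) = 4 + Y
o(p) = -1272/31 (o(p) = -8*(51 + 267)/62 = -2544/62 = -8*159/31 = -1272/31)
o(N(F, -26)) + 73899 = -1272/31 + 73899 = 2289597/31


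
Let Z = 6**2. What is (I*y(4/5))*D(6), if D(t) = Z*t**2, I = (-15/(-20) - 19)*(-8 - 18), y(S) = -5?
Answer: -3074760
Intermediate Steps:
Z = 36
I = 949/2 (I = (-15*(-1/20) - 19)*(-26) = (3/4 - 19)*(-26) = -73/4*(-26) = 949/2 ≈ 474.50)
D(t) = 36*t**2
(I*y(4/5))*D(6) = ((949/2)*(-5))*(36*6**2) = -85410*36 = -4745/2*1296 = -3074760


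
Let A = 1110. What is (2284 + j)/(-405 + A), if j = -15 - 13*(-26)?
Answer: 869/235 ≈ 3.6979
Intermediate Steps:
j = 323 (j = -15 + 338 = 323)
(2284 + j)/(-405 + A) = (2284 + 323)/(-405 + 1110) = 2607/705 = 2607*(1/705) = 869/235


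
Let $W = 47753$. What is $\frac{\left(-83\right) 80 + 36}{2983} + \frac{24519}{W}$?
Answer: $- \frac{242220635}{142447199} \approx -1.7004$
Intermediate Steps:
$\frac{\left(-83\right) 80 + 36}{2983} + \frac{24519}{W} = \frac{\left(-83\right) 80 + 36}{2983} + \frac{24519}{47753} = \left(-6640 + 36\right) \frac{1}{2983} + 24519 \cdot \frac{1}{47753} = \left(-6604\right) \frac{1}{2983} + \frac{24519}{47753} = - \frac{6604}{2983} + \frac{24519}{47753} = - \frac{242220635}{142447199}$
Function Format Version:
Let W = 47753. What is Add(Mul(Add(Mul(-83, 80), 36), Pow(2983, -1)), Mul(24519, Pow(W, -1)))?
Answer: Rational(-242220635, 142447199) ≈ -1.7004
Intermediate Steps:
Add(Mul(Add(Mul(-83, 80), 36), Pow(2983, -1)), Mul(24519, Pow(W, -1))) = Add(Mul(Add(Mul(-83, 80), 36), Pow(2983, -1)), Mul(24519, Pow(47753, -1))) = Add(Mul(Add(-6640, 36), Rational(1, 2983)), Mul(24519, Rational(1, 47753))) = Add(Mul(-6604, Rational(1, 2983)), Rational(24519, 47753)) = Add(Rational(-6604, 2983), Rational(24519, 47753)) = Rational(-242220635, 142447199)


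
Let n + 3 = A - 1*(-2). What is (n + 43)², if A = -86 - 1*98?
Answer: 20164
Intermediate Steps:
A = -184 (A = -86 - 98 = -184)
n = -185 (n = -3 + (-184 - 1*(-2)) = -3 + (-184 + 2) = -3 - 182 = -185)
(n + 43)² = (-185 + 43)² = (-142)² = 20164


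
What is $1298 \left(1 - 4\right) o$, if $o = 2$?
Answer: $-7788$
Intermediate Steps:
$1298 \left(1 - 4\right) o = 1298 \left(1 - 4\right) 2 = 1298 \left(\left(-3\right) 2\right) = 1298 \left(-6\right) = -7788$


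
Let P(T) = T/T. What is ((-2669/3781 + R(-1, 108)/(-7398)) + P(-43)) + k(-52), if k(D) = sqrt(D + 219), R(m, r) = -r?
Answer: 159906/517997 + sqrt(167) ≈ 13.232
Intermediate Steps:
P(T) = 1
k(D) = sqrt(219 + D)
((-2669/3781 + R(-1, 108)/(-7398)) + P(-43)) + k(-52) = ((-2669/3781 - 1*108/(-7398)) + 1) + sqrt(219 - 52) = ((-2669*1/3781 - 108*(-1/7398)) + 1) + sqrt(167) = ((-2669/3781 + 2/137) + 1) + sqrt(167) = (-358091/517997 + 1) + sqrt(167) = 159906/517997 + sqrt(167)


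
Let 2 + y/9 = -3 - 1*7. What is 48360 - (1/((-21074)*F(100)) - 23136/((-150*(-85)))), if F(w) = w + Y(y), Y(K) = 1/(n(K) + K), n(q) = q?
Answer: 23389026535309028/483625908875 ≈ 48362.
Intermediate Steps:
y = -108 (y = -18 + 9*(-3 - 1*7) = -18 + 9*(-3 - 7) = -18 + 9*(-10) = -18 - 90 = -108)
Y(K) = 1/(2*K) (Y(K) = 1/(K + K) = 1/(2*K))
F(w) = -1/216 + w (F(w) = w + (½)/(-108) = w + (½)*(-1/108) = w - 1/216 = -1/216 + w)
48360 - (1/((-21074)*F(100)) - 23136/((-150*(-85)))) = 48360 - (1/((-21074)*(-1/216 + 100)) - 23136/((-150*(-85)))) = 48360 - (-1/(21074*21599/216) - 23136/12750) = 48360 - (-1/21074*216/21599 - 23136*1/12750) = 48360 - (-108/227588663 - 3856/2125) = 48360 - 1*(-877582114028/483625908875) = 48360 + 877582114028/483625908875 = 23389026535309028/483625908875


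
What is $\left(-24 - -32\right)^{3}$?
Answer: $512$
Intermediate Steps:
$\left(-24 - -32\right)^{3} = \left(-24 + 32\right)^{3} = 8^{3} = 512$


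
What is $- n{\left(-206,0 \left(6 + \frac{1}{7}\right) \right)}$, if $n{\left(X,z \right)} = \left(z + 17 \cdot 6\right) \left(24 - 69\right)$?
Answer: $4590$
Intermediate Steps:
$n{\left(X,z \right)} = -4590 - 45 z$ ($n{\left(X,z \right)} = \left(z + 102\right) \left(24 - 69\right) = \left(102 + z\right) \left(24 - 69\right) = \left(102 + z\right) \left(-45\right) = -4590 - 45 z$)
$- n{\left(-206,0 \left(6 + \frac{1}{7}\right) \right)} = - (-4590 - 45 \cdot 0 \left(6 + \frac{1}{7}\right)) = - (-4590 - 45 \cdot 0 \cdot \frac{43}{7}) = - (-4590 - 0) = - (-4590 + 0) = \left(-1\right) \left(-4590\right) = 4590$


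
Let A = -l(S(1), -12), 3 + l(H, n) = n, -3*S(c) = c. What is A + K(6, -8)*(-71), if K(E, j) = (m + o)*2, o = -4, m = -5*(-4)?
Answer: -2257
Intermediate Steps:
m = 20
S(c) = -c/3
l(H, n) = -3 + n
A = 15 (A = -(-3 - 12) = -1*(-15) = 15)
K(E, j) = 32 (K(E, j) = (20 - 4)*2 = 16*2 = 32)
A + K(6, -8)*(-71) = 15 + 32*(-71) = 15 - 2272 = -2257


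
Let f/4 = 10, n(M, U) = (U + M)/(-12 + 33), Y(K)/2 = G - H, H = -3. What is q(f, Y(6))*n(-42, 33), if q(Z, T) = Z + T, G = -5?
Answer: -108/7 ≈ -15.429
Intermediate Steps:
Y(K) = -4 (Y(K) = 2*(-5 - 1*(-3)) = 2*(-5 + 3) = 2*(-2) = -4)
n(M, U) = M/21 + U/21 (n(M, U) = (M + U)/21 = (M + U)*(1/21) = M/21 + U/21)
f = 40 (f = 4*10 = 40)
q(Z, T) = T + Z
q(f, Y(6))*n(-42, 33) = (-4 + 40)*((1/21)*(-42) + (1/21)*33) = 36*(-2 + 11/7) = 36*(-3/7) = -108/7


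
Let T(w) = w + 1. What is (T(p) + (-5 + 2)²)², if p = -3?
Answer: 49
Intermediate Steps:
T(w) = 1 + w
(T(p) + (-5 + 2)²)² = ((1 - 3) + (-5 + 2)²)² = (-2 + (-3)²)² = (-2 + 9)² = 7² = 49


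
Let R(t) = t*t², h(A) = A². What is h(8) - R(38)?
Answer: -54808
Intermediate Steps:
R(t) = t³
h(8) - R(38) = 8² - 1*38³ = 64 - 1*54872 = 64 - 54872 = -54808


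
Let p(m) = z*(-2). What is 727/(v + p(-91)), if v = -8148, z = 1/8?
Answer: -2908/32593 ≈ -0.089222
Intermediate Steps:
z = ⅛ (z = 1*(⅛) = ⅛ ≈ 0.12500)
p(m) = -¼ (p(m) = (⅛)*(-2) = -¼)
727/(v + p(-91)) = 727/(-8148 - ¼) = 727/(-32593/4) = -4/32593*727 = -2908/32593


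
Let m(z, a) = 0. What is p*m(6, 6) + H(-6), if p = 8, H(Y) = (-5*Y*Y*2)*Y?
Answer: 2160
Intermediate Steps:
H(Y) = -10*Y³ (H(Y) = (-5*Y*2*Y)*Y = (-10*Y²)*Y = -10*Y³)
p*m(6, 6) + H(-6) = 8*0 - 10*(-6)³ = 0 - 10*(-216) = 0 + 2160 = 2160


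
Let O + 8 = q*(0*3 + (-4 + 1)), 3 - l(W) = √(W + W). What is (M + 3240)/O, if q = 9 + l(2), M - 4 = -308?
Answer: -1468/19 ≈ -77.263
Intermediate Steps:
M = -304 (M = 4 - 308 = -304)
l(W) = 3 - √2*√W (l(W) = 3 - √(W + W) = 3 - √(2*W) = 3 - √2*√W)
q = 10 (q = 9 + (3 - √2*√2) = 9 + (3 - 2) = 9 + 1 = 10)
O = -38 (O = -8 + 10*(0*3 + (-4 + 1)) = -8 + 10*(0 - 3) = -8 + 10*(-3) = -8 - 30 = -38)
(M + 3240)/O = (-304 + 3240)/(-38) = 2936*(-1/38) = -1468/19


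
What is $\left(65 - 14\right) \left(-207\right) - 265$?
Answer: $-10822$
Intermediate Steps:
$\left(65 - 14\right) \left(-207\right) - 265 = 51 \left(-207\right) - 265 = -10557 - 265 = -10822$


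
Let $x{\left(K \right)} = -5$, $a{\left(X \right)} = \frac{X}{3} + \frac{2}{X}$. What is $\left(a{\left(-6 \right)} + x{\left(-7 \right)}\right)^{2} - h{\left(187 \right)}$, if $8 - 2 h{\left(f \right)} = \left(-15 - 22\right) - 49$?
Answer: $\frac{61}{9} \approx 6.7778$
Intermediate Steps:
$a{\left(X \right)} = \frac{2}{X} + \frac{X}{3}$ ($a{\left(X \right)} = X \frac{1}{3} + \frac{2}{X} = \frac{X}{3} + \frac{2}{X} = \frac{2}{X} + \frac{X}{3}$)
$h{\left(f \right)} = 47$ ($h{\left(f \right)} = 4 - \frac{\left(-15 - 22\right) - 49}{2} = 4 - \frac{-37 - 49}{2} = 4 - -43 = 4 + 43 = 47$)
$\left(a{\left(-6 \right)} + x{\left(-7 \right)}\right)^{2} - h{\left(187 \right)} = \left(\left(\frac{2}{-6} + \frac{1}{3} \left(-6\right)\right) - 5\right)^{2} - 47 = \left(\left(2 \left(- \frac{1}{6}\right) - 2\right) - 5\right)^{2} - 47 = \left(\left(- \frac{1}{3} - 2\right) - 5\right)^{2} - 47 = \left(- \frac{7}{3} - 5\right)^{2} - 47 = \left(- \frac{22}{3}\right)^{2} - 47 = \frac{484}{9} - 47 = \frac{61}{9}$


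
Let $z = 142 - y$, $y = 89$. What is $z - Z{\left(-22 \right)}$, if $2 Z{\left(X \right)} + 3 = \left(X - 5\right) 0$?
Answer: $\frac{109}{2} \approx 54.5$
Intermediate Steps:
$Z{\left(X \right)} = - \frac{3}{2}$ ($Z{\left(X \right)} = - \frac{3}{2} + \frac{\left(X - 5\right) 0}{2} = - \frac{3}{2} + \frac{\left(-5 + X\right) 0}{2} = - \frac{3}{2} + \frac{1}{2} \cdot 0 = - \frac{3}{2} + 0 = - \frac{3}{2}$)
$z = 53$ ($z = 142 - 89 = 53$)
$z - Z{\left(-22 \right)} = 53 - - \frac{3}{2} = 53 + \frac{3}{2} = \frac{109}{2}$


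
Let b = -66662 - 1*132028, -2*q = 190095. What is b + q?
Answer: -587475/2 ≈ -2.9374e+5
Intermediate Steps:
q = -190095/2 (q = -½*190095 = -190095/2 ≈ -95048.)
b = -198690 (b = -66662 - 132028 = -198690)
b + q = -198690 - 190095/2 = -587475/2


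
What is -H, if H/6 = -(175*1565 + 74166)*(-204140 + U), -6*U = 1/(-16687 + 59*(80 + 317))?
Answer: -2871520011279881/6736 ≈ -4.2629e+11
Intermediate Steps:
U = -1/40416 (U = -1/(6*(-16687 + 59*(80 + 317))) = -1/(6*(-16687 + 59*397)) = -1/(6*(-16687 + 23423)) = -⅙/6736 = -⅙*1/6736 = -1/40416 ≈ -2.4743e-5)
H = 2871520011279881/6736 (H = 6*(-(175*1565 + 74166)*(-204140 - 1/40416)) = 6*(-(273875 + 74166)*(-8250522241)/40416) = 6*(-348041*(-8250522241)/40416) = 6*(-1*(-2871520011279881/40416)) = 6*(2871520011279881/40416) = 2871520011279881/6736 ≈ 4.2629e+11)
-H = -1*2871520011279881/6736 = -2871520011279881/6736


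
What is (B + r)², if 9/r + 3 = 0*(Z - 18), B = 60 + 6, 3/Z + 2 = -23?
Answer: 3969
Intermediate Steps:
Z = -3/25 (Z = 3/(-2 - 23) = 3/(-25) = 3*(-1/25) = -3/25 ≈ -0.12000)
B = 66
r = -3 (r = 9/(-3 + 0*(-3/25 - 18)) = 9/(-3 + 0*(-453/25)) = 9/(-3 + 0) = 9/(-3) = 9*(-⅓) = -3)
(B + r)² = (66 - 3)² = 63² = 3969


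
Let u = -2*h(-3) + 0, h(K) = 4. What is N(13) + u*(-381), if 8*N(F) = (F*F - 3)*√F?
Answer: 3048 + 83*√13/4 ≈ 3122.8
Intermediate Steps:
N(F) = √F*(-3 + F²)/8 (N(F) = ((F*F - 3)*√F)/8 = ((F² - 3)*√F)/8 = ((-3 + F²)*√F)/8 = (√F*(-3 + F²))/8 = √F*(-3 + F²)/8)
u = -8 (u = -2*4 + 0 = -8 + 0 = -8)
N(13) + u*(-381) = √13*(-3 + 13²)/8 - 8*(-381) = √13*(-3 + 169)/8 + 3048 = (⅛)*√13*166 + 3048 = 83*√13/4 + 3048 = 3048 + 83*√13/4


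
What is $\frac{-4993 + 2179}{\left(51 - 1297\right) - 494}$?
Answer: $\frac{469}{290} \approx 1.6172$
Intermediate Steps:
$\frac{-4993 + 2179}{\left(51 - 1297\right) - 494} = - \frac{2814}{\left(51 - 1297\right) - 494} = - \frac{2814}{-1246 - 494} = - \frac{2814}{-1740} = \left(-2814\right) \left(- \frac{1}{1740}\right) = \frac{469}{290}$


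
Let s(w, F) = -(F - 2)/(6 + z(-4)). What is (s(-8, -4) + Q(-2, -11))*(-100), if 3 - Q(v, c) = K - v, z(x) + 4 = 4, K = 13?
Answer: 1100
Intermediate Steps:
z(x) = 0 (z(x) = -4 + 4 = 0)
Q(v, c) = -10 + v (Q(v, c) = 3 - (13 - v) = 3 + (-13 + v) = -10 + v)
s(w, F) = 1/3 - F/6 (s(w, F) = -(F - 2)/(6 + 0) = -(-2 + F)/6 = -(-1/3 + F/6) = 1/3 - F/6)
(s(-8, -4) + Q(-2, -11))*(-100) = ((1/3 - 1/6*(-4)) + (-10 - 2))*(-100) = ((1/3 + 2/3) - 12)*(-100) = (1 - 12)*(-100) = -11*(-100) = 1100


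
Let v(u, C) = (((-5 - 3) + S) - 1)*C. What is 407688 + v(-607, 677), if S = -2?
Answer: 400241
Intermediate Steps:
v(u, C) = -11*C (v(u, C) = (((-5 - 3) - 2) - 1)*C = ((-8 - 2) - 1)*C = (-10 - 1)*C = -11*C)
407688 + v(-607, 677) = 407688 - 11*677 = 407688 - 7447 = 400241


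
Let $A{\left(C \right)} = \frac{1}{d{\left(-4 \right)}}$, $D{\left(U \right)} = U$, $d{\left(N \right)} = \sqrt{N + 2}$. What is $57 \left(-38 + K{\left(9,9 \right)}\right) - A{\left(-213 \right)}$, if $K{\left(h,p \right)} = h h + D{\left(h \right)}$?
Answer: $2964 + \frac{i \sqrt{2}}{2} \approx 2964.0 + 0.70711 i$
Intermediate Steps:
$d{\left(N \right)} = \sqrt{2 + N}$
$K{\left(h,p \right)} = h + h^{2}$ ($K{\left(h,p \right)} = h h + h = h^{2} + h = h + h^{2}$)
$A{\left(C \right)} = - \frac{i \sqrt{2}}{2}$ ($A{\left(C \right)} = \frac{1}{\sqrt{2 - 4}} = \frac{1}{\sqrt{-2}} = \frac{1}{i \sqrt{2}} = - \frac{i \sqrt{2}}{2}$)
$57 \left(-38 + K{\left(9,9 \right)}\right) - A{\left(-213 \right)} = 57 \left(-38 + 9 \left(1 + 9\right)\right) - - \frac{i \sqrt{2}}{2} = 57 \left(-38 + 9 \cdot 10\right) + \frac{i \sqrt{2}}{2} = 57 \left(-38 + 90\right) + \frac{i \sqrt{2}}{2} = 57 \cdot 52 + \frac{i \sqrt{2}}{2} = 2964 + \frac{i \sqrt{2}}{2}$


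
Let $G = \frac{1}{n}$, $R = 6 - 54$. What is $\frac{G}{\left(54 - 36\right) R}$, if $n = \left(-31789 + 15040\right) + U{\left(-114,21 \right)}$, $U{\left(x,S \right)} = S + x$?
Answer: $\frac{1}{14551488} \approx 6.8722 \cdot 10^{-8}$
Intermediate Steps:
$R = -48$ ($R = 6 - 54 = -48$)
$n = -16842$ ($n = \left(-31789 + 15040\right) + \left(21 - 114\right) = -16749 - 93 = -16842$)
$G = - \frac{1}{16842}$ ($G = \frac{1}{-16842} = - \frac{1}{16842} \approx -5.9375 \cdot 10^{-5}$)
$\frac{G}{\left(54 - 36\right) R} = - \frac{1}{16842 \left(54 - 36\right) \left(-48\right)} = - \frac{1}{16842 \cdot 18 \left(-48\right)} = - \frac{1}{16842 \left(-864\right)} = \left(- \frac{1}{16842}\right) \left(- \frac{1}{864}\right) = \frac{1}{14551488}$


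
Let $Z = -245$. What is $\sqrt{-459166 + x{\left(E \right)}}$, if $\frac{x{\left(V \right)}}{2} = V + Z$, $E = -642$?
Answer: $2 i \sqrt{115235} \approx 678.93 i$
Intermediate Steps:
$x{\left(V \right)} = -490 + 2 V$ ($x{\left(V \right)} = 2 \left(V - 245\right) = 2 \left(-245 + V\right) = -490 + 2 V$)
$\sqrt{-459166 + x{\left(E \right)}} = \sqrt{-459166 + \left(-490 + 2 \left(-642\right)\right)} = \sqrt{-459166 - 1774} = \sqrt{-460940} = 2 i \sqrt{115235}$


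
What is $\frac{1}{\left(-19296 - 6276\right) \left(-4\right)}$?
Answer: $\frac{1}{102288} \approx 9.7763 \cdot 10^{-6}$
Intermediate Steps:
$\frac{1}{\left(-19296 - 6276\right) \left(-4\right)} = \frac{1}{\left(-25572\right) \left(-4\right)} = \frac{1}{102288}$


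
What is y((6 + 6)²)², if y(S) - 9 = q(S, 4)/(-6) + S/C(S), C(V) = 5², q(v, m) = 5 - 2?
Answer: 508369/2500 ≈ 203.35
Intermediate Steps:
q(v, m) = 3
C(V) = 25
y(S) = 17/2 + S/25 (y(S) = 9 + (3/(-6) + S/25) = 9 + (3*(-⅙) + S*(1/25)) = 9 + (-½ + S/25) = 17/2 + S/25)
y((6 + 6)²)² = (17/2 + (6 + 6)²/25)² = (17/2 + (1/25)*12²)² = (17/2 + (1/25)*144)² = (17/2 + 144/25)² = (713/50)² = 508369/2500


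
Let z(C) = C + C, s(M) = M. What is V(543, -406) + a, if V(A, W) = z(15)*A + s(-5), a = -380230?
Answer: -363945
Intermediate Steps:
z(C) = 2*C
V(A, W) = -5 + 30*A (V(A, W) = (2*15)*A - 5 = 30*A - 5 = -5 + 30*A)
V(543, -406) + a = (-5 + 30*543) - 380230 = (-5 + 16290) - 380230 = 16285 - 380230 = -363945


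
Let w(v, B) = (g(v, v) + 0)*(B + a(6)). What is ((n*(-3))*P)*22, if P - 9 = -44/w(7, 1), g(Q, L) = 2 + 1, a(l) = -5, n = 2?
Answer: -1672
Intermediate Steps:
g(Q, L) = 3
w(v, B) = -15 + 3*B (w(v, B) = (3 + 0)*(B - 5) = 3*(-5 + B) = -15 + 3*B)
P = 38/3 (P = 9 - 44/(-15 + 3*1) = 9 - 44/(-15 + 3) = 9 - 44/(-12) = 9 - 44*(-1/12) = 9 + 11/3 = 38/3 ≈ 12.667)
((n*(-3))*P)*22 = ((2*(-3))*(38/3))*22 = -6*38/3*22 = -76*22 = -1672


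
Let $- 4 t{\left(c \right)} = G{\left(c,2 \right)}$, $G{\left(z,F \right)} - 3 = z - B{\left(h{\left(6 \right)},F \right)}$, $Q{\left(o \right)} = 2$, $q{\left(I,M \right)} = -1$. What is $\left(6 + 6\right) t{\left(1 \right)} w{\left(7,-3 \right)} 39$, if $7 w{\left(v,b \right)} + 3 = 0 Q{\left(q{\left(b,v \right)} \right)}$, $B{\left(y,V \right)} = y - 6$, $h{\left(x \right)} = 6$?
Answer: $\frac{1404}{7} \approx 200.57$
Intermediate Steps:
$B{\left(y,V \right)} = -6 + y$ ($B{\left(y,V \right)} = y - 6 = -6 + y$)
$G{\left(z,F \right)} = 3 + z$ ($G{\left(z,F \right)} = 3 + \left(z - \left(-6 + 6\right)\right) = 3 + \left(z - 0\right) = 3 + \left(z + 0\right) = 3 + z$)
$t{\left(c \right)} = - \frac{3}{4} - \frac{c}{4}$ ($t{\left(c \right)} = - \frac{3 + c}{4} = - \frac{3}{4} - \frac{c}{4}$)
$w{\left(v,b \right)} = - \frac{3}{7}$ ($w{\left(v,b \right)} = - \frac{3}{7} + \frac{0 \cdot 2}{7} = - \frac{3}{7} + \frac{1}{7} \cdot 0 = - \frac{3}{7} + 0 = - \frac{3}{7}$)
$\left(6 + 6\right) t{\left(1 \right)} w{\left(7,-3 \right)} 39 = \left(6 + 6\right) \left(- \frac{3}{4} - \frac{1}{4}\right) \left(- \frac{3}{7}\right) 39 = 12 \left(- \frac{3}{4} - \frac{1}{4}\right) \left(- \frac{3}{7}\right) 39 = 12 \left(-1\right) \left(- \frac{3}{7}\right) 39 = \left(-12\right) \left(- \frac{3}{7}\right) 39 = \frac{36}{7} \cdot 39 = \frac{1404}{7}$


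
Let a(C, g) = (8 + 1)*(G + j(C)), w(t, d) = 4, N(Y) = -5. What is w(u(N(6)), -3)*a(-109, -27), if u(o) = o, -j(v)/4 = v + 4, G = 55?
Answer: 17100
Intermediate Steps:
j(v) = -16 - 4*v (j(v) = -4*(v + 4) = -4*(4 + v) = -16 - 4*v)
a(C, g) = 351 - 36*C (a(C, g) = (8 + 1)*(55 + (-16 - 4*C)) = 9*(39 - 4*C) = 351 - 36*C)
w(u(N(6)), -3)*a(-109, -27) = 4*(351 - 36*(-109)) = 4*(351 + 3924) = 4*4275 = 17100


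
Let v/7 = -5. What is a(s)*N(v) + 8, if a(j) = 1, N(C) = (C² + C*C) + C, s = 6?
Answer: 2423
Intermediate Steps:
v = -35 (v = 7*(-5) = -35)
N(C) = C + 2*C² (N(C) = (C² + C²) + C = 2*C² + C = C + 2*C²)
a(s)*N(v) + 8 = 1*(-35*(1 + 2*(-35))) + 8 = 1*(-35*(1 - 70)) + 8 = 1*(-35*(-69)) + 8 = 1*2415 + 8 = 2415 + 8 = 2423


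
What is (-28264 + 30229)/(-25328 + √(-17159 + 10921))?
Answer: -24884760/320756911 - 1965*I*√6238/641513822 ≈ -0.077581 - 0.00024192*I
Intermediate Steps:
(-28264 + 30229)/(-25328 + √(-17159 + 10921)) = 1965/(-25328 + √(-6238)) = 1965/(-25328 + I*√6238)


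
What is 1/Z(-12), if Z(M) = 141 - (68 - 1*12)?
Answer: 1/85 ≈ 0.011765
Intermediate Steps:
Z(M) = 85 (Z(M) = 141 - (68 - 12) = 141 - 1*56 = 141 - 56 = 85)
1/Z(-12) = 1/85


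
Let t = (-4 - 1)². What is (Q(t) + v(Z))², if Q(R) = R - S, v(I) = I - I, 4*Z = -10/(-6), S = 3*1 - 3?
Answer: 625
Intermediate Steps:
S = 0 (S = 3 - 3 = 0)
Z = 5/12 (Z = (-10/(-6))/4 = (-10*(-⅙))/4 = (¼)*(5/3) = 5/12 ≈ 0.41667)
v(I) = 0
t = 25 (t = (-5)² = 25)
Q(R) = R (Q(R) = R - 1*0 = R + 0 = R)
(Q(t) + v(Z))² = (25 + 0)² = 25² = 625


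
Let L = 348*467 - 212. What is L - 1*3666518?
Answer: -3504214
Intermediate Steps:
L = 162304 (L = 162516 - 212 = 162304)
L - 1*3666518 = 162304 - 1*3666518 = 162304 - 3666518 = -3504214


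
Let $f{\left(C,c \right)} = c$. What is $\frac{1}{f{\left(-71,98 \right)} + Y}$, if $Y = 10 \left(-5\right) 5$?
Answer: $- \frac{1}{152} \approx -0.0065789$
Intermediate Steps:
$Y = -250$ ($Y = \left(-50\right) 5 = -250$)
$\frac{1}{f{\left(-71,98 \right)} + Y} = \frac{1}{98 - 250} = \frac{1}{-152} = - \frac{1}{152}$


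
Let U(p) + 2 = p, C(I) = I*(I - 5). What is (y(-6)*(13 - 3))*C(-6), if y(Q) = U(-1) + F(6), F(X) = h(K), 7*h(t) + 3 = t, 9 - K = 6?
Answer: -1980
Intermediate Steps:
K = 3 (K = 9 - 1*6 = 9 - 6 = 3)
h(t) = -3/7 + t/7
F(X) = 0 (F(X) = -3/7 + (1/7)*3 = -3/7 + 3/7 = 0)
C(I) = I*(-5 + I)
U(p) = -2 + p
y(Q) = -3 (y(Q) = (-2 - 1) + 0 = -3 + 0 = -3)
(y(-6)*(13 - 3))*C(-6) = (-3*(13 - 3))*(-6*(-5 - 6)) = (-3*10)*(-6*(-11)) = -30*66 = -1980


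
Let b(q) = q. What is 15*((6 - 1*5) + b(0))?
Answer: 15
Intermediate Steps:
15*((6 - 1*5) + b(0)) = 15*((6 - 1*5) + 0) = 15*((6 - 5) + 0) = 15*(1 + 0) = 15*1 = 15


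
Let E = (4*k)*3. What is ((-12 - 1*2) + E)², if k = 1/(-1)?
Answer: 676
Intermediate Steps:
k = -1
E = -12 (E = (4*(-1))*3 = -4*3 = -12)
((-12 - 1*2) + E)² = ((-12 - 1*2) - 12)² = ((-12 - 2) - 12)² = (-14 - 12)² = (-26)² = 676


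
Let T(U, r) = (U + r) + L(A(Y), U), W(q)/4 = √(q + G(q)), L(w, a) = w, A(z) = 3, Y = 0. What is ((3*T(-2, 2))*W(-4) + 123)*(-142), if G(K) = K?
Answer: -17466 - 10224*I*√2 ≈ -17466.0 - 14459.0*I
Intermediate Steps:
W(q) = 4*√2*√q (W(q) = 4*√(q + q) = 4*√(2*q) = 4*(√2*√q) = 4*√2*√q)
T(U, r) = 3 + U + r (T(U, r) = (U + r) + 3 = 3 + U + r)
((3*T(-2, 2))*W(-4) + 123)*(-142) = ((3*(3 - 2 + 2))*(4*√2*√(-4)) + 123)*(-142) = ((3*3)*(4*√2*(2*I)) + 123)*(-142) = (9*(8*I*√2) + 123)*(-142) = (72*I*√2 + 123)*(-142) = (123 + 72*I*√2)*(-142) = -17466 - 10224*I*√2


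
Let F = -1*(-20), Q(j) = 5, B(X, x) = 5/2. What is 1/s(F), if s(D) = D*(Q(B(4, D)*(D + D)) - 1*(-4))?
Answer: 1/180 ≈ 0.0055556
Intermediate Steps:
B(X, x) = 5/2 (B(X, x) = 5*(½) = 5/2)
F = 20
s(D) = 9*D (s(D) = D*(5 - 1*(-4)) = D*(5 + 4) = D*9 = 9*D)
1/s(F) = 1/(9*20) = 1/180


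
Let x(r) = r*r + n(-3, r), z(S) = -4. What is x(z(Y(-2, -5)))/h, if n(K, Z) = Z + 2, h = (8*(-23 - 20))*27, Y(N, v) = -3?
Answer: -7/4644 ≈ -0.0015073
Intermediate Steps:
h = -9288 (h = (8*(-43))*27 = -344*27 = -9288)
n(K, Z) = 2 + Z
x(r) = 2 + r + r² (x(r) = r*r + (2 + r) = r² + (2 + r) = 2 + r + r²)
x(z(Y(-2, -5)))/h = (2 - 4 + (-4)²)/(-9288) = (2 - 4 + 16)*(-1/9288) = 14*(-1/9288) = -7/4644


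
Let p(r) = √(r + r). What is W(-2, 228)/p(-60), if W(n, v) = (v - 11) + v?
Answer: -89*I*√30/12 ≈ -40.623*I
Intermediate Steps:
W(n, v) = -11 + 2*v (W(n, v) = (-11 + v) + v = -11 + 2*v)
p(r) = √2*√r (p(r) = √(2*r) = √2*√r)
W(-2, 228)/p(-60) = (-11 + 2*228)/((√2*√(-60))) = (-11 + 456)/((√2*(2*I*√15))) = 445/((2*I*√30)) = 445*(-I*√30/60) = -89*I*√30/12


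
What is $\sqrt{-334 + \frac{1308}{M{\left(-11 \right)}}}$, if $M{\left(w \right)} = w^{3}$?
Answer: $\frac{i \sqrt{4904482}}{121} \approx 18.303 i$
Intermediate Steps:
$\sqrt{-334 + \frac{1308}{M{\left(-11 \right)}}} = \sqrt{-334 + \frac{1308}{\left(-11\right)^{3}}} = \sqrt{-334 + \frac{1308}{-1331}} = \sqrt{-334 + 1308 \left(- \frac{1}{1331}\right)} = \sqrt{-334 - \frac{1308}{1331}} = \sqrt{- \frac{445862}{1331}} = \frac{i \sqrt{4904482}}{121}$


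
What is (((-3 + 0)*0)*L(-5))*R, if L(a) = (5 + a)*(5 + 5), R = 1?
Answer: 0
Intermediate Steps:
L(a) = 50 + 10*a (L(a) = (5 + a)*10 = 50 + 10*a)
(((-3 + 0)*0)*L(-5))*R = (((-3 + 0)*0)*(50 + 10*(-5)))*1 = ((-3*0)*(50 - 50))*1 = (0*0)*1 = 0*1 = 0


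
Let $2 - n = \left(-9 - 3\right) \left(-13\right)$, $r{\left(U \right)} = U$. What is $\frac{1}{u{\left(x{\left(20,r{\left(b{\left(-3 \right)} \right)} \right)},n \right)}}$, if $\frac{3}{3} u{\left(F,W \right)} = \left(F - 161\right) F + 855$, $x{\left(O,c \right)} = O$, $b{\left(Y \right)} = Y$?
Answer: $- \frac{1}{1965} \approx -0.00050891$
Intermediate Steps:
$n = -154$ ($n = 2 - \left(-9 - 3\right) \left(-13\right) = 2 - \left(-12\right) \left(-13\right) = 2 - 156 = -154$)
$u{\left(F,W \right)} = 855 + F \left(-161 + F\right)$ ($u{\left(F,W \right)} = \left(F - 161\right) F + 855 = \left(-161 + F\right) F + 855 = F \left(-161 + F\right) + 855 = 855 + F \left(-161 + F\right)$)
$\frac{1}{u{\left(x{\left(20,r{\left(b{\left(-3 \right)} \right)} \right)},n \right)}} = \frac{1}{855 + 20^{2} - 3220} = \frac{1}{855 + 400 - 3220} = \frac{1}{-1965} = - \frac{1}{1965}$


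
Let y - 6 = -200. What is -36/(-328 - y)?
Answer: 18/67 ≈ 0.26866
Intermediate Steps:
y = -194 (y = 6 - 200 = -194)
-36/(-328 - y) = -36/(-328 - 1*(-194)) = -36/(-328 + 194) = -36/(-134) = -36*(-1/134) = 18/67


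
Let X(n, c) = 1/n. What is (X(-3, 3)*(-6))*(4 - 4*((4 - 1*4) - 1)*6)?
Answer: 56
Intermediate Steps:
(X(-3, 3)*(-6))*(4 - 4*((4 - 1*4) - 1)*6) = (-6/(-3))*(4 - 4*((4 - 1*4) - 1)*6) = (-⅓*(-6))*(4 - 4*((4 - 4) - 1)*6) = 2*(4 - 4*(0 - 1)*6) = 2*(4 - (-4)*6) = 2*(4 - 4*(-6)) = 2*(4 + 24) = 2*28 = 56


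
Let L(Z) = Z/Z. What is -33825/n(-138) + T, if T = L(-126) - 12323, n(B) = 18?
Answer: -85207/6 ≈ -14201.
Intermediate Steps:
L(Z) = 1
T = -12322 (T = 1 - 12323 = -12322)
-33825/n(-138) + T = -33825/18 - 12322 = -33825*1/18 - 12322 = -11275/6 - 12322 = -85207/6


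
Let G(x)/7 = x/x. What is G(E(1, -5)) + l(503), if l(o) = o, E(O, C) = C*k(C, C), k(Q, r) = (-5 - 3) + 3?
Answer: 510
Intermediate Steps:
k(Q, r) = -5 (k(Q, r) = -8 + 3 = -5)
E(O, C) = -5*C (E(O, C) = C*(-5) = -5*C)
G(x) = 7 (G(x) = 7*(x/x) = 7*1 = 7)
G(E(1, -5)) + l(503) = 7 + 503 = 510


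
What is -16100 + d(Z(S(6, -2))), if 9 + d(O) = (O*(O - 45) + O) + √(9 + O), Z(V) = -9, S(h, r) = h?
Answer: -15632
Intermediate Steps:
d(O) = -9 + O + √(9 + O) + O*(-45 + O) (d(O) = -9 + ((O*(O - 45) + O) + √(9 + O)) = -9 + ((O*(-45 + O) + O) + √(9 + O)) = -9 + ((O + O*(-45 + O)) + √(9 + O)) = -9 + (O + √(9 + O) + O*(-45 + O)) = -9 + O + √(9 + O) + O*(-45 + O))
-16100 + d(Z(S(6, -2))) = -16100 + (-9 + (-9)² + √(9 - 9) - 44*(-9)) = -16100 + (-9 + 81 + √0 + 396) = -16100 + (-9 + 81 + 0 + 396) = -16100 + 468 = -15632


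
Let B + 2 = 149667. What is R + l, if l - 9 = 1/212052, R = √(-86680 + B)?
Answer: 1908469/212052 + √62985 ≈ 259.97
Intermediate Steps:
B = 149665 (B = -2 + 149667 = 149665)
R = √62985 (R = √(-86680 + 149665) = √62985 ≈ 250.97)
l = 1908469/212052 (l = 9 + 1/212052 = 1908469/212052 ≈ 9.0000)
R + l = √62985 + 1908469/212052 = 1908469/212052 + √62985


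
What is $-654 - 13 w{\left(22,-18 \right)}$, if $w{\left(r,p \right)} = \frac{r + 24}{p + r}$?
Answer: $- \frac{1607}{2} \approx -803.5$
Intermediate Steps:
$w{\left(r,p \right)} = \frac{24 + r}{p + r}$
$-654 - 13 w{\left(22,-18 \right)} = -654 - 13 \frac{24 + 22}{-18 + 22} = -654 - 13 \cdot \frac{1}{4} \cdot 46 = -654 - 13 \cdot \frac{23}{2} = -654 - \frac{299}{2} = - \frac{1607}{2}$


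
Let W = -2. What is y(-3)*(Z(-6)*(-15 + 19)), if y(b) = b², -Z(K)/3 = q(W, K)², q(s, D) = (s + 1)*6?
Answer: -3888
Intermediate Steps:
q(s, D) = 6 + 6*s (q(s, D) = (1 + s)*6 = 6 + 6*s)
Z(K) = -108 (Z(K) = -3*(6 + 6*(-2))² = -3*(6 - 12)² = -3*(-6)² = -3*36 = -108)
y(-3)*(Z(-6)*(-15 + 19)) = (-3)²*(-108*(-15 + 19)) = 9*(-108*4) = 9*(-432) = -3888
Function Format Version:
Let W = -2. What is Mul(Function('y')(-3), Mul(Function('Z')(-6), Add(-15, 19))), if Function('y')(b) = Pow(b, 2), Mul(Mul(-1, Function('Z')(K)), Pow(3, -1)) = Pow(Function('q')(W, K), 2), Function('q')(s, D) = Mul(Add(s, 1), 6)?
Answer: -3888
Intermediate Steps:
Function('q')(s, D) = Add(6, Mul(6, s)) (Function('q')(s, D) = Mul(Add(1, s), 6) = Add(6, Mul(6, s)))
Function('Z')(K) = -108 (Function('Z')(K) = Mul(-3, Pow(Add(6, Mul(6, -2)), 2)) = Mul(-3, Pow(Add(6, -12), 2)) = Mul(-3, Pow(-6, 2)) = Mul(-3, 36) = -108)
Mul(Function('y')(-3), Mul(Function('Z')(-6), Add(-15, 19))) = Mul(Pow(-3, 2), Mul(-108, Add(-15, 19))) = Mul(9, Mul(-108, 4)) = Mul(9, -432) = -3888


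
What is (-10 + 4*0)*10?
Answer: -100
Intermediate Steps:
(-10 + 4*0)*10 = (-10 + 0)*10 = -10*10 = -100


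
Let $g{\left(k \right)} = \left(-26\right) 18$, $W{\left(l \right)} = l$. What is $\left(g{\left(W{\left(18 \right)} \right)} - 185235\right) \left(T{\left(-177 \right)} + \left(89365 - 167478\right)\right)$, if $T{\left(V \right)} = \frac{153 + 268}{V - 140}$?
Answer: $\frac{4598422626126}{317} \approx 1.4506 \cdot 10^{10}$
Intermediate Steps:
$g{\left(k \right)} = -468$
$T{\left(V \right)} = \frac{421}{-140 + V}$
$\left(g{\left(W{\left(18 \right)} \right)} - 185235\right) \left(T{\left(-177 \right)} + \left(89365 - 167478\right)\right) = \left(-468 - 185235\right) \left(\frac{421}{-140 - 177} + \left(89365 - 167478\right)\right) = - 185703 \left(\frac{421}{-317} + \left(89365 - 167478\right)\right) = - 185703 \left(421 \left(- \frac{1}{317}\right) - 78113\right) = - 185703 \left(- \frac{421}{317} - 78113\right) = \left(-185703\right) \left(- \frac{24762242}{317}\right) = \frac{4598422626126}{317}$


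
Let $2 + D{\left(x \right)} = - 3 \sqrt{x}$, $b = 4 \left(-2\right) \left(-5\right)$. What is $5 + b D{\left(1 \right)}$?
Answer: $-195$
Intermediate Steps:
$b = 40$ ($b = \left(-8\right) \left(-5\right) = 40$)
$D{\left(x \right)} = -2 - 3 \sqrt{x}$
$5 + b D{\left(1 \right)} = 5 + 40 \left(-2 - 3 \sqrt{1}\right) = 5 + 40 \left(-2 - 3\right) = 5 + 40 \left(-5\right) = 5 - 200 = -195$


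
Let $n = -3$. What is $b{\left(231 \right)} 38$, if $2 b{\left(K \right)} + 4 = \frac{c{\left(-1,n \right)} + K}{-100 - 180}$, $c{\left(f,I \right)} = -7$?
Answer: $- \frac{456}{5} \approx -91.2$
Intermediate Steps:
$b{\left(K \right)} = - \frac{159}{80} - \frac{K}{560}$ ($b{\left(K \right)} = -2 + \frac{\left(-7 + K\right) \frac{1}{-100 - 180}}{2} = -2 + \frac{\left(-7 + K\right) \frac{1}{-280}}{2} = -2 + \frac{\left(-7 + K\right) \left(- \frac{1}{280}\right)}{2} = -2 + \frac{\frac{1}{40} - \frac{K}{280}}{2} = -2 - \left(- \frac{1}{80} + \frac{K}{560}\right) = - \frac{159}{80} - \frac{K}{560}$)
$b{\left(231 \right)} 38 = \left(- \frac{159}{80} - \frac{33}{80}\right) 38 = \left(- \frac{12}{5}\right) 38 = - \frac{456}{5}$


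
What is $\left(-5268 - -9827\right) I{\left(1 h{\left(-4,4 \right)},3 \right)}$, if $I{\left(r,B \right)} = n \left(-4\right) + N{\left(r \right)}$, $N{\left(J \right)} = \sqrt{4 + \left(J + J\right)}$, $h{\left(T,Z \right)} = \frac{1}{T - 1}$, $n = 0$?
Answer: $\frac{13677 \sqrt{10}}{5} \approx 8650.1$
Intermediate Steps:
$h{\left(T,Z \right)} = \frac{1}{-1 + T}$
$N{\left(J \right)} = \sqrt{4 + 2 J}$
$I{\left(r,B \right)} = \sqrt{4 + 2 r}$ ($I{\left(r,B \right)} = 0 \left(-4\right) + \sqrt{4 + 2 r} = 0 + \sqrt{4 + 2 r} = \sqrt{4 + 2 r}$)
$\left(-5268 - -9827\right) I{\left(1 h{\left(-4,4 \right)},3 \right)} = \left(-5268 - -9827\right) \sqrt{4 + 2 \cdot 1 \frac{1}{-1 - 4}} = \left(-5268 + 9827\right) \sqrt{4 + 2 \cdot 1 \frac{1}{-5}} = 4559 \sqrt{4 + 2 \cdot 1 \left(- \frac{1}{5}\right)} = 4559 \sqrt{4 + 2 \left(- \frac{1}{5}\right)} = 4559 \sqrt{4 - \frac{2}{5}} = 4559 \sqrt{\frac{18}{5}} = 4559 \frac{3 \sqrt{10}}{5} = \frac{13677 \sqrt{10}}{5}$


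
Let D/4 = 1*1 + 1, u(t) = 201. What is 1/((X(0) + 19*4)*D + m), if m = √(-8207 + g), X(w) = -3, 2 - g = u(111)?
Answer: 292/174731 - 3*I*√934/349462 ≈ 0.0016711 - 0.00026236*I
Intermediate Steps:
g = -199 (g = 2 - 1*201 = 2 - 201 = -199)
D = 8 (D = 4*(1*1 + 1) = 4*(1 + 1) = 4*2 = 8)
m = 3*I*√934 (m = √(-8207 - 199) = √(-8406) = 3*I*√934 ≈ 91.684*I)
1/((X(0) + 19*4)*D + m) = 1/((-3 + 19*4)*8 + 3*I*√934) = 1/((-3 + 76)*8 + 3*I*√934) = 1/(73*8 + 3*I*√934) = 1/(584 + 3*I*√934)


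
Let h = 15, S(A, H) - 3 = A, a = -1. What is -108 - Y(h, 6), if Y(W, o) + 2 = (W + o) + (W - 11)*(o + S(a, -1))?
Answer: -159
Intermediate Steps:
S(A, H) = 3 + A
Y(W, o) = -2 + W + o + (-11 + W)*(2 + o) (Y(W, o) = -2 + ((W + o) + (W - 11)*(o + (3 - 1))) = -2 + ((W + o) + (-11 + W)*(o + 2)) = -2 + ((W + o) + (-11 + W)*(2 + o)) = -2 + (W + o + (-11 + W)*(2 + o)) = -2 + W + o + (-11 + W)*(2 + o))
-108 - Y(h, 6) = -108 - (-24 - 10*6 + 3*15 + 15*6) = -108 - (-24 - 60 + 45 + 90) = -108 - 1*51 = -108 - 51 = -159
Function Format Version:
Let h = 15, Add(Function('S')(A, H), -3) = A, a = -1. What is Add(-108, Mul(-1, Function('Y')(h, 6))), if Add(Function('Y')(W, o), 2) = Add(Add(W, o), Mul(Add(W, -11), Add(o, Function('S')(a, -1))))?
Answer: -159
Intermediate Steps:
Function('S')(A, H) = Add(3, A)
Function('Y')(W, o) = Add(-2, W, o, Mul(Add(-11, W), Add(2, o))) (Function('Y')(W, o) = Add(-2, Add(Add(W, o), Mul(Add(W, -11), Add(o, Add(3, -1))))) = Add(-2, Add(Add(W, o), Mul(Add(-11, W), Add(o, 2)))) = Add(-2, Add(Add(W, o), Mul(Add(-11, W), Add(2, o)))) = Add(-2, Add(W, o, Mul(Add(-11, W), Add(2, o)))) = Add(-2, W, o, Mul(Add(-11, W), Add(2, o))))
Add(-108, Mul(-1, Function('Y')(h, 6))) = Add(-108, Mul(-1, Add(-24, Mul(-10, 6), Mul(3, 15), Mul(15, 6)))) = Add(-108, Mul(-1, Add(-24, -60, 45, 90))) = Add(-108, Mul(-1, 51)) = Add(-108, -51) = -159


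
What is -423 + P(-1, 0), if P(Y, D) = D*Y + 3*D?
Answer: -423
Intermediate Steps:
P(Y, D) = 3*D + D*Y
-423 + P(-1, 0) = -423 + 0*(3 - 1) = -423 + 0*2 = -423 + 0 = -423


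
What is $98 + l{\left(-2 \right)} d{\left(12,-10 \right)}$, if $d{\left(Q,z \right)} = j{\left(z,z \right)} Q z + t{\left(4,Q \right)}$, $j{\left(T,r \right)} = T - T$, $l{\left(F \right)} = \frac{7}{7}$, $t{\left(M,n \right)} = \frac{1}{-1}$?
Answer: $97$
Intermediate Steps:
$t{\left(M,n \right)} = -1$
$l{\left(F \right)} = 1$ ($l{\left(F \right)} = 7 \cdot \frac{1}{7} = 1$)
$j{\left(T,r \right)} = 0$
$d{\left(Q,z \right)} = -1$ ($d{\left(Q,z \right)} = 0 Q z - 1 = 0 z - 1 = 0 - 1 = -1$)
$98 + l{\left(-2 \right)} d{\left(12,-10 \right)} = 98 + 1 \left(-1\right) = 98 - 1 = 97$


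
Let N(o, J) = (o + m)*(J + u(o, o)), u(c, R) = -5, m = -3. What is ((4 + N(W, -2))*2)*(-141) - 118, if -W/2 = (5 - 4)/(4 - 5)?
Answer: -3220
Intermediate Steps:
W = 2 (W = -2*(5 - 4)/(4 - 5) = -2/(-1) = -2*(-1) = 2)
N(o, J) = (-5 + J)*(-3 + o) (N(o, J) = (o - 3)*(J - 5) = (-3 + o)*(-5 + J) = (-5 + J)*(-3 + o))
((4 + N(W, -2))*2)*(-141) - 118 = ((4 + (15 - 5*2 - 3*(-2) - 2*2))*2)*(-141) - 118 = ((4 + (15 - 10 + 6 - 4))*2)*(-141) - 118 = ((4 + 7)*2)*(-141) - 118 = (11*2)*(-141) - 118 = 22*(-141) - 118 = -3102 - 118 = -3220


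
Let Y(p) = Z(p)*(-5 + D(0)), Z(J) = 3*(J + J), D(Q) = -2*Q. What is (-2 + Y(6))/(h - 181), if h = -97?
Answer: 91/139 ≈ 0.65468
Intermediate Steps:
Z(J) = 6*J (Z(J) = 3*(2*J) = 6*J)
Y(p) = -30*p (Y(p) = (6*p)*(-5 - 2*0) = (6*p)*(-5 + 0) = (6*p)*(-5) = -30*p)
(-2 + Y(6))/(h - 181) = (-2 - 30*6)/(-97 - 181) = (-2 - 180)/(-278) = -182*(-1/278) = 91/139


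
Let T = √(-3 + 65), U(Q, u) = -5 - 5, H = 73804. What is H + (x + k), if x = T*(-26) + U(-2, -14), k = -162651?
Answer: -88857 - 26*√62 ≈ -89062.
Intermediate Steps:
U(Q, u) = -10
T = √62 ≈ 7.8740
x = -10 - 26*√62 (x = √62*(-26) - 10 = -26*√62 - 10 = -10 - 26*√62 ≈ -214.72)
H + (x + k) = 73804 + ((-10 - 26*√62) - 162651) = 73804 + (-162661 - 26*√62) = -88857 - 26*√62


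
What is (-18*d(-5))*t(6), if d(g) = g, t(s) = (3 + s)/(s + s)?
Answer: 135/2 ≈ 67.500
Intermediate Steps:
t(s) = (3 + s)/(2*s) (t(s) = (3 + s)/((2*s)) = (3 + s)*(1/(2*s)) = (3 + s)/(2*s))
(-18*d(-5))*t(6) = (-18*(-5))*((1/2)*(3 + 6)/6) = 90*((1/2)*(1/6)*9) = 90*(3/4) = 135/2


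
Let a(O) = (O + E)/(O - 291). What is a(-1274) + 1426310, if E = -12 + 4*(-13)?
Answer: 2232176488/1565 ≈ 1.4263e+6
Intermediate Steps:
E = -64 (E = -12 - 52 = -64)
a(O) = (-64 + O)/(-291 + O) (a(O) = (O - 64)/(O - 291) = (-64 + O)/(-291 + O))
a(-1274) + 1426310 = (-64 - 1274)/(-291 - 1274) + 1426310 = -1338/(-1565) + 1426310 = -1/1565*(-1338) + 1426310 = 1338/1565 + 1426310 = 2232176488/1565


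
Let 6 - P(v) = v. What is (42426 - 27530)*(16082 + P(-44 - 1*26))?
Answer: 240689568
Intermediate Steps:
P(v) = 6 - v
(42426 - 27530)*(16082 + P(-44 - 1*26)) = (42426 - 27530)*(16082 + (6 - (-44 - 1*26))) = 14896*(16082 + (6 - (-44 - 26))) = 14896*(16082 + (6 - 1*(-70))) = 14896*(16082 + (6 + 70)) = 14896*(16082 + 76) = 14896*16158 = 240689568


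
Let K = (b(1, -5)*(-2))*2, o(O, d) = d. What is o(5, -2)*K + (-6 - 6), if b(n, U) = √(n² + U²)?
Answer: -12 + 8*√26 ≈ 28.792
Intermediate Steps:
b(n, U) = √(U² + n²)
K = -4*√26 (K = (√((-5)² + 1²)*(-2))*2 = (√(25 + 1)*(-2))*2 = (√26*(-2))*2 = -2*√26*2 = -4*√26 ≈ -20.396)
o(5, -2)*K + (-6 - 6) = -(-8)*√26 + (-6 - 6) = 8*√26 - 12 = -12 + 8*√26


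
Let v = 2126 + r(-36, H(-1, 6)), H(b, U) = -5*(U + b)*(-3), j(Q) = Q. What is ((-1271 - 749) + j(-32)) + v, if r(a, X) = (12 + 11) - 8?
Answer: 89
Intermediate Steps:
H(b, U) = 15*U + 15*b (H(b, U) = (-5*U - 5*b)*(-3) = 15*U + 15*b)
r(a, X) = 15 (r(a, X) = 23 - 8 = 15)
v = 2141 (v = 2126 + 15 = 2141)
((-1271 - 749) + j(-32)) + v = ((-1271 - 749) - 32) + 2141 = (-2020 - 32) + 2141 = -2052 + 2141 = 89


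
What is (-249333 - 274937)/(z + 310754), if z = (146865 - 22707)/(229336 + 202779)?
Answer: -113272465525/67140794434 ≈ -1.6871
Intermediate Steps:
z = 124158/432115 ≈ 0.28733
(-249333 - 274937)/(z + 310754) = (-249333 - 274937)/(124158/432115 + 310754) = -524270/134281588868/432115 = -524270*432115/134281588868 = -113272465525/67140794434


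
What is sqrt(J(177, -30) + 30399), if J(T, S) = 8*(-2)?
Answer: sqrt(30383) ≈ 174.31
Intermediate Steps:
J(T, S) = -16
sqrt(J(177, -30) + 30399) = sqrt(-16 + 30399) = sqrt(30383)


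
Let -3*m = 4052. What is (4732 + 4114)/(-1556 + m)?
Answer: -13269/4360 ≈ -3.0434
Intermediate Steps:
m = -4052/3 (m = -⅓*4052 = -4052/3 ≈ -1350.7)
(4732 + 4114)/(-1556 + m) = (4732 + 4114)/(-1556 - 4052/3) = 8846/(-8720/3) = 8846*(-3/8720) = -13269/4360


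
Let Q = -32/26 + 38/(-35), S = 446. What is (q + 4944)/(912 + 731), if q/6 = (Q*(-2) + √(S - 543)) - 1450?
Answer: -1696332/747565 + 6*I*√97/1643 ≈ -2.2691 + 0.035967*I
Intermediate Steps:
Q = -1054/455 (Q = -32*1/26 + 38*(-1/35) = -16/13 - 38/35 = -1054/455 ≈ -2.3165)
q = -3945852/455 + 6*I*√97 (q = 6*((-1054/455*(-2) + √(446 - 543)) - 1450) = 6*((2108/455 + √(-97)) - 1450) = 6*((2108/455 + I*√97) - 1450) = 6*(-657642/455 + I*√97) = -3945852/455 + 6*I*√97 ≈ -8672.2 + 59.093*I)
(q + 4944)/(912 + 731) = ((-3945852/455 + 6*I*√97) + 4944)/(912 + 731) = (-1696332/455 + 6*I*√97)/1643 = (-1696332/455 + 6*I*√97)*(1/1643) = -1696332/747565 + 6*I*√97/1643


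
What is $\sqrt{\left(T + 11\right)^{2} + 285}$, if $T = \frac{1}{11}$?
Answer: $\frac{\sqrt{49369}}{11} \approx 20.199$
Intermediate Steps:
$T = \frac{1}{11} \approx 0.090909$
$\sqrt{\left(T + 11\right)^{2} + 285} = \sqrt{\left(\frac{1}{11} + 11\right)^{2} + 285} = \sqrt{\left(\frac{122}{11}\right)^{2} + 285} = \sqrt{\frac{14884}{121} + 285} = \sqrt{\frac{49369}{121}} = \frac{\sqrt{49369}}{11}$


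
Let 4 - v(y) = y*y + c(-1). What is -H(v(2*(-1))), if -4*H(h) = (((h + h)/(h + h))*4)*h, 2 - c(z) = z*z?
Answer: -1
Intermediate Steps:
c(z) = 2 - z² (c(z) = 2 - z*z = 2 - z²)
v(y) = 3 - y² (v(y) = 4 - (y*y + (2 - 1*(-1)²)) = 4 - (y² + (2 - 1*1)) = 4 - (y² + (2 - 1)) = 4 - (y² + 1) = 4 - (1 + y²) = 4 + (-1 - y²) = 3 - y²)
H(h) = -h (H(h) = -((h + h)/(h + h))*4*h/4 = -((2*h)/((2*h)))*4*h/4 = -((2*h)*(1/(2*h)))*4*h/4 = -1*4*h/4 = -h)
-H(v(2*(-1))) = -(-1)*(3 - (2*(-1))²) = -(-1)*(3 - 1*(-2)²) = -(-1)*(3 - 1*4) = -(-1)*(3 - 4) = -(-1)*(-1) = -1*1 = -1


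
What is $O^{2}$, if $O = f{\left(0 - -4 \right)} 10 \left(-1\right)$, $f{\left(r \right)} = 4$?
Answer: $1600$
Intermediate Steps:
$O = -40$ ($O = 4 \cdot 10 \left(-1\right) = 40 \left(-1\right) = -40$)
$O^{2} = \left(-40\right)^{2} = 1600$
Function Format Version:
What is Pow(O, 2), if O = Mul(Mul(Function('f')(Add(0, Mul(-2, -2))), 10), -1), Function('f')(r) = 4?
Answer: 1600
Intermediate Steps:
O = -40 (O = Mul(Mul(4, 10), -1) = Mul(40, -1) = -40)
Pow(O, 2) = Pow(-40, 2) = 1600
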